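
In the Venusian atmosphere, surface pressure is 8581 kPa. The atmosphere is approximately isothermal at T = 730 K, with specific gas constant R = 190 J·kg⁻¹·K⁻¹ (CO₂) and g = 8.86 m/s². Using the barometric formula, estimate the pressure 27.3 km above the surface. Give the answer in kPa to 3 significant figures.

Scale height: H = RT/g = 190 × 730 / 8.86 = 15655 m.
Barometric formula: P = P₀ exp(−z/H).
z/H = 27300/15655 = 1.7439; exp(−1.7439) = 0.17484.
P = 8581 × 0.17484 = 1500.3 kPa.

P ≈ 1500 kPa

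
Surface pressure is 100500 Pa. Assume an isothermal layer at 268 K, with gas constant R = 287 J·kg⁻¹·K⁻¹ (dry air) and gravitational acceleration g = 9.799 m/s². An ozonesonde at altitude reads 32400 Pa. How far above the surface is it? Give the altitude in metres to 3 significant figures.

Scale height: H = RT/g = 287 × 268 / 9.799 = 7849.4 m.
Invert the barometric formula: z = H ln(P₀/P).
P₀/P = 100500/32400 = 3.1019; ln(3.1019) = 1.1320.
z = 7849.4 × 1.1320 = 8885.5 m.

z ≈ 8890 m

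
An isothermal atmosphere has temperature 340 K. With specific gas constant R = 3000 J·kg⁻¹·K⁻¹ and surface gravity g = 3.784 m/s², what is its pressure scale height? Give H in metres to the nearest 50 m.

The scale height of an isothermal atmosphere is H = RT/g.
H = 3000 × 340 / 3.784 = 1020000/3.784 = 269560 m.

H ≈ 269550 m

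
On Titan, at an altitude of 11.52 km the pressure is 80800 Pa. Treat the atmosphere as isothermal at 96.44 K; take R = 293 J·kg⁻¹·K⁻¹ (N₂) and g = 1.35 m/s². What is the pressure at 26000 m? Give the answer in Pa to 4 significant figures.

Scale height: H = RT/g = 293 × 96.44 / 1.35 = 20931 m.
Between two levels, P₂ = P₁ exp(−Δz/H) with Δz = z₂ − z₁.
Δz = 26000 − 11520 = 14480 m; Δz/H = 14480/20931 = 0.69180.
P₂ = 80800 × exp(−0.69180) = 80800 × 0.50067 = 40454 Pa.

P ≈ 40450 Pa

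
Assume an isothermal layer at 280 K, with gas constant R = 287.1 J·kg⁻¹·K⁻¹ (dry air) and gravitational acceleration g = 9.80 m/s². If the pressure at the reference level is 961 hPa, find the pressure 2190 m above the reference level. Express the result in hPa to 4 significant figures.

Scale height: H = RT/g = 287.1 × 280 / 9.80 = 8202.9 m.
Barometric formula: P = P₀ exp(−z/H).
z/H = 2190.0/8202.9 = 0.26698; exp(−0.26698) = 0.76569.
P = 961 × 0.76569 = 735.83 hPa.

P ≈ 735.8 hPa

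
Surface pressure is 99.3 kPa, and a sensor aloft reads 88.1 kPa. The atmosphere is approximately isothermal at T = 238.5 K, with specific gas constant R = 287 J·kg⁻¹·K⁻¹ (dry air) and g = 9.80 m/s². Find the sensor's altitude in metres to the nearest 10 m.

z ≈ 840 m

Scale height: H = RT/g = 287 × 238.5 / 9.80 = 6984.6 m.
Invert the barometric formula: z = H ln(P₀/P).
P₀/P = 99.3/88.1 = 1.1271; ln(1.1271) = 0.11965.
z = 6984.6 × 0.11965 = 835.71 m.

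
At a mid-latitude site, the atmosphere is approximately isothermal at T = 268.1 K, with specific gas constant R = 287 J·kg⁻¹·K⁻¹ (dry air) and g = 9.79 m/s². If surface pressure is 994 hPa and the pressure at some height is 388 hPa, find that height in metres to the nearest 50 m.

Scale height: H = RT/g = 287 × 268.1 / 9.79 = 7859.5 m.
Invert the barometric formula: z = H ln(P₀/P).
P₀/P = 994/388 = 2.5619; ln(2.5619) = 0.94075.
z = 7859.5 × 0.94075 = 7393.8 m.

z ≈ 7400 m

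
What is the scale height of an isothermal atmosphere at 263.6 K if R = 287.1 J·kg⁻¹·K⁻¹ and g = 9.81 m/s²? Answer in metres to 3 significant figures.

The scale height of an isothermal atmosphere is H = RT/g.
H = 287.1 × 263.6 / 9.81 = 75680/9.81 = 7714.6 m.

H ≈ 7710 m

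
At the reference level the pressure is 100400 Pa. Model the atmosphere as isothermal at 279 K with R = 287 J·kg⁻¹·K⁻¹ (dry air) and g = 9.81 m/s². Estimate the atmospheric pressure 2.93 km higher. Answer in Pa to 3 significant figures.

P ≈ 70100 Pa

Scale height: H = RT/g = 287 × 279 / 9.81 = 8162.4 m.
Barometric formula: P = P₀ exp(−z/H).
z/H = 2930.0/8162.4 = 0.35896; exp(−0.35896) = 0.69840.
P = 100400 × 0.69840 = 70119 Pa.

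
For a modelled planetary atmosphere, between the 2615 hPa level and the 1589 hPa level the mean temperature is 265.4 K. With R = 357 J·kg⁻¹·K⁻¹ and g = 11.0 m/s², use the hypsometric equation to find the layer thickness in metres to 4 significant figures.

Δz ≈ 4291 m

Hypsometric equation: Δz = (R T̄/g) ln(P₁/P₂).
R T̄/g = 357 × 265.4 / 11.0 = 8613.4 m.
ln(2615/1589) = ln(1.6457) = 0.49817.
Δz = 8613.4 × 0.49817 = 4290.9 m.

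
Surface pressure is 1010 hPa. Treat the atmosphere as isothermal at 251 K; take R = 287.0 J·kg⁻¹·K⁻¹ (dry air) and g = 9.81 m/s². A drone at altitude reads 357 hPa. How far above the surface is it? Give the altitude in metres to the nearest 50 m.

Scale height: H = RT/g = 287.0 × 251 / 9.81 = 7343.2 m.
Invert the barometric formula: z = H ln(P₀/P).
P₀/P = 1010/357 = 2.8291; ln(2.8291) = 1.0400.
z = 7343.2 × 1.0400 = 7636.9 m.

z ≈ 7650 m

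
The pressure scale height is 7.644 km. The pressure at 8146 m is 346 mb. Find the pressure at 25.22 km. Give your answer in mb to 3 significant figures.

P ≈ 37.1 mb

Between two levels, P₂ = P₁ exp(−Δz/H) with Δz = z₂ − z₁.
Δz = 25220 − 8146.0 = 17074 m; Δz/H = 17074/7644.0 = 2.2336.
P₂ = 346 × exp(−2.2336) = 346 × 0.10714 = 37.070 mb.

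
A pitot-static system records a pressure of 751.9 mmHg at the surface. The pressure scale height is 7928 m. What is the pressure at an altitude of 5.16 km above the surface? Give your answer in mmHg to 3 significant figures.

Barometric formula: P = P₀ exp(−z/H).
z/H = 5160.0/7928.0 = 0.65086; exp(−0.65086) = 0.52160.
P = 751.9 × 0.52160 = 392.19 mmHg.

P ≈ 392 mmHg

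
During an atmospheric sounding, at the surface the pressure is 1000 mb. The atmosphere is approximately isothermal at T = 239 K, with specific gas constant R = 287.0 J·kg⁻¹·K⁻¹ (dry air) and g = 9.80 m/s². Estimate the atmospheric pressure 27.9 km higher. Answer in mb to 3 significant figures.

Scale height: H = RT/g = 287.0 × 239 / 9.80 = 6999.3 m.
Barometric formula: P = P₀ exp(−z/H).
z/H = 27900/6999.3 = 3.9861; exp(−3.9861) = 0.018572.
P = 1000 × 0.018572 = 18.572 mb.

P ≈ 18.6 mb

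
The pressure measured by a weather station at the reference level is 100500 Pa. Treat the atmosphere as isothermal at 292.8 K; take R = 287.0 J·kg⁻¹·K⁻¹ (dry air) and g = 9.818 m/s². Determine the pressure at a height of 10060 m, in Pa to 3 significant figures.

Scale height: H = RT/g = 287.0 × 292.8 / 9.818 = 8559.1 m.
Barometric formula: P = P₀ exp(−z/H).
z/H = 10060/8559.1 = 1.1754; exp(−1.1754) = 0.30870.
P = 100500 × 0.30870 = 31024 Pa.

P ≈ 31000 Pa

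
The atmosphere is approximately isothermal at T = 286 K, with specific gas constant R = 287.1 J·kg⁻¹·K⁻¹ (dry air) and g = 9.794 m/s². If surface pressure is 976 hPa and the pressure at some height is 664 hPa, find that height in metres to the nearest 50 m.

z ≈ 3250 m

Scale height: H = RT/g = 287.1 × 286 / 9.794 = 8383.8 m.
Invert the barometric formula: z = H ln(P₀/P).
P₀/P = 976/664 = 1.4699; ln(1.4699) = 0.38519.
z = 8383.8 × 0.38519 = 3229.4 m.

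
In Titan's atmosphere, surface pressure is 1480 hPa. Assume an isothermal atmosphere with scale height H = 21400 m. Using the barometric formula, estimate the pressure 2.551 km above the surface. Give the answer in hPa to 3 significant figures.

P ≈ 1310 hPa

Barometric formula: P = P₀ exp(−z/H).
z/H = 2551.0/21400 = 0.11921; exp(−0.11921) = 0.88762.
P = 1480 × 0.88762 = 1313.7 hPa.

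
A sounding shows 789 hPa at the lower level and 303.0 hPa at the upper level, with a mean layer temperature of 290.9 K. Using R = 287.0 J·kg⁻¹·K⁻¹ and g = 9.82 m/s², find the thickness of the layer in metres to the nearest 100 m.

Hypsometric equation: Δz = (R T̄/g) ln(P₁/P₂).
R T̄/g = 287.0 × 290.9 / 9.82 = 8501.9 m.
ln(789/303.0) = ln(2.6040) = 0.95705.
Δz = 8501.9 × 0.95705 = 8136.7 m.

Δz ≈ 8100 m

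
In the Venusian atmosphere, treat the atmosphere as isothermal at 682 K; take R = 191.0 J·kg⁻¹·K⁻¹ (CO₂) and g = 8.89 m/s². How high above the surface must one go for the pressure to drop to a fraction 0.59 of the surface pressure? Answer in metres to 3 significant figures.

z ≈ 7730 m

Scale height: H = RT/g = 191.0 × 682 / 8.89 = 14653 m.
Set P/P₀ = exp(−z/H) = 0.59, so z = −H ln(0.59).
−ln(0.59) = 0.52763; z = 14653 × 0.52763 = 7731.4 m.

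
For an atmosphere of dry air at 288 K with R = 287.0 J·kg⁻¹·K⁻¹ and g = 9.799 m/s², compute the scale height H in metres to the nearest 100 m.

H ≈ 8400 m

The scale height of an isothermal atmosphere is H = RT/g.
H = 287.0 × 288 / 9.799 = 82656/9.799 = 8435.1 m.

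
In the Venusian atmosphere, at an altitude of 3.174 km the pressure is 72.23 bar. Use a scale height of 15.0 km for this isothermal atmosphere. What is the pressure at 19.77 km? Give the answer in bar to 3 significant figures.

P ≈ 23.9 bar

Between two levels, P₂ = P₁ exp(−Δz/H) with Δz = z₂ − z₁.
Δz = 19770 − 3174.0 = 16596 m; Δz/H = 16596/15000 = 1.1064.
P₂ = 72.23 × exp(−1.1064) = 72.23 × 0.33075 = 23.890 bar.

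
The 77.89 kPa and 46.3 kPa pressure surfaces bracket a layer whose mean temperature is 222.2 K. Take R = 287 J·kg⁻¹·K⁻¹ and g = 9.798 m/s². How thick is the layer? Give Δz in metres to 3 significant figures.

Hypsometric equation: Δz = (R T̄/g) ln(P₁/P₂).
R T̄/g = 287 × 222.2 / 9.798 = 6508.6 m.
ln(77.89/46.3) = ln(1.6823) = 0.52016.
Δz = 6508.6 × 0.52016 = 3385.5 m.

Δz ≈ 3390 m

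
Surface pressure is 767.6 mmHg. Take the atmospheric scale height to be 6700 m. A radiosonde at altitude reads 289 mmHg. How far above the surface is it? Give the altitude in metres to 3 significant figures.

Invert the barometric formula: z = H ln(P₀/P).
P₀/P = 767.6/289 = 2.6561; ln(2.6561) = 0.97686.
z = 6700.0 × 0.97686 = 6545.0 m.

z ≈ 6540 m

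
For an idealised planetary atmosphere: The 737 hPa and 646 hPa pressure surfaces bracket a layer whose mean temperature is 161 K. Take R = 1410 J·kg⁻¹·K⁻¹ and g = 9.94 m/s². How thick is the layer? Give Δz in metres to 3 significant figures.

Δz ≈ 3010 m

Hypsometric equation: Δz = (R T̄/g) ln(P₁/P₂).
R T̄/g = 1410 × 161 / 9.94 = 22838 m.
ln(737/646) = ln(1.1409) = 0.13182.
Δz = 22838 × 0.13182 = 3010.5 m.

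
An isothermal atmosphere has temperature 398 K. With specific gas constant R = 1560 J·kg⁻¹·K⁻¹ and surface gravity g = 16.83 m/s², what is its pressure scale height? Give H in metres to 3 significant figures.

The scale height of an isothermal atmosphere is H = RT/g.
H = 1560 × 398 / 16.83 = 620880/16.83 = 36891 m.

H ≈ 36900 m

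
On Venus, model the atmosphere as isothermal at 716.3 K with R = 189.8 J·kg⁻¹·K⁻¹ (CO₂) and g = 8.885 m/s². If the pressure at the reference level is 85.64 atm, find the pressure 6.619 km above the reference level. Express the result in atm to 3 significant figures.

P ≈ 55.6 atm

Scale height: H = RT/g = 189.8 × 716.3 / 8.885 = 15301 m.
Barometric formula: P = P₀ exp(−z/H).
z/H = 6619.0/15301 = 0.43259; exp(−0.43259) = 0.64883.
P = 85.64 × 0.64883 = 55.566 atm.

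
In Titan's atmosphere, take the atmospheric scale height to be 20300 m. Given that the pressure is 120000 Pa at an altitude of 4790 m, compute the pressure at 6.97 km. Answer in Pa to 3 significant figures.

P ≈ 108000 Pa

Between two levels, P₂ = P₁ exp(−Δz/H) with Δz = z₂ − z₁.
Δz = 6970.0 − 4790.0 = 2180.0 m; Δz/H = 2180.0/20300 = 0.10739.
P₂ = 120000 × exp(−0.10739) = 120000 × 0.89818 = 107780 Pa.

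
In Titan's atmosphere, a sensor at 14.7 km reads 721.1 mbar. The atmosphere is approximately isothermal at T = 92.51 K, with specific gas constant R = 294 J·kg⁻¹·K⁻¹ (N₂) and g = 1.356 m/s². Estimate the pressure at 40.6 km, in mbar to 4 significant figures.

Scale height: H = RT/g = 294 × 92.51 / 1.356 = 20057 m.
Between two levels, P₂ = P₁ exp(−Δz/H) with Δz = z₂ − z₁.
Δz = 40600 − 14700 = 25900 m; Δz/H = 25900/20057 = 1.2913.
P₂ = 721.1 × exp(−1.2913) = 721.1 × 0.27491 = 198.24 mbar.

P ≈ 198.2 mbar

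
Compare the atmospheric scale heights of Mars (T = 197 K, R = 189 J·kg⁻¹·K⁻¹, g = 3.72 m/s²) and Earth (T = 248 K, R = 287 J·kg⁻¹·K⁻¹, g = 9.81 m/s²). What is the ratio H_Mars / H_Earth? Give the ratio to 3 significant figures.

H_Mars/H_Earth ≈ 1.38

H = RT/g for each body.
H_Mars = 189 × 197 / 3.72 = 10009 m.
H_Earth = 287 × 248 / 9.81 = 7255.5 m.
H_Mars/H_Earth = 10009/7255.5 = 1.3795.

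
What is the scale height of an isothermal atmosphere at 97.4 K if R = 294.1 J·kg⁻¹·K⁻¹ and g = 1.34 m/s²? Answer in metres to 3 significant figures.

The scale height of an isothermal atmosphere is H = RT/g.
H = 294.1 × 97.4 / 1.34 = 28645/1.34 = 21377 m.

H ≈ 21400 m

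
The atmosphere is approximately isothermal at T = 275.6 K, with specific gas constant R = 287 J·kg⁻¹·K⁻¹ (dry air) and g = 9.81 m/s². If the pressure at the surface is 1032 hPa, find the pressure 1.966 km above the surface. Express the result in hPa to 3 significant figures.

Scale height: H = RT/g = 287 × 275.6 / 9.81 = 8062.9 m.
Barometric formula: P = P₀ exp(−z/H).
z/H = 1966.0/8062.9 = 0.24383; exp(−0.24383) = 0.78362.
P = 1032 × 0.78362 = 808.70 hPa.

P ≈ 809 hPa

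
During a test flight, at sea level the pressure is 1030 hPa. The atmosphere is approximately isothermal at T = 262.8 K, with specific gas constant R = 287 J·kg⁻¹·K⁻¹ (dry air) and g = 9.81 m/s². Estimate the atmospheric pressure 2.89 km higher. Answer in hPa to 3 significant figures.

Scale height: H = RT/g = 287 × 262.8 / 9.81 = 7688.4 m.
Barometric formula: P = P₀ exp(−z/H).
z/H = 2890.0/7688.4 = 0.37589; exp(−0.37589) = 0.68668.
P = 1030 × 0.68668 = 707.28 hPa.

P ≈ 707 hPa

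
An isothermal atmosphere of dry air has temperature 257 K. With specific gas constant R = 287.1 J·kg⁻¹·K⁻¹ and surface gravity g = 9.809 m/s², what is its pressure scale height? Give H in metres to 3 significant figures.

The scale height of an isothermal atmosphere is H = RT/g.
H = 287.1 × 257 / 9.809 = 73785/9.809 = 7522.2 m.

H ≈ 7520 m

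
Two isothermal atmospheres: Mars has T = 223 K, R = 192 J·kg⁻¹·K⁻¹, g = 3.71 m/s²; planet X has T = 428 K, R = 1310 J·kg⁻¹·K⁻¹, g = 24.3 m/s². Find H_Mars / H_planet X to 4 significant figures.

H = RT/g for each body.
H_Mars = 192 × 223 / 3.71 = 11541 m.
H_planet X = 1310 × 428 / 24.3 = 23073 m.
H_Mars/H_planet X = 11541/23073 = 0.50020.

H_Mars/H_planet X ≈ 0.5002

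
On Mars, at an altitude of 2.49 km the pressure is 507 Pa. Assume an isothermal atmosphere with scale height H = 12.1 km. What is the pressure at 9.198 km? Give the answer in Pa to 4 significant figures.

Between two levels, P₂ = P₁ exp(−Δz/H) with Δz = z₂ − z₁.
Δz = 9198.0 − 2490.0 = 6708.0 m; Δz/H = 6708.0/12100 = 0.55438.
P₂ = 507 × exp(−0.55438) = 507 × 0.57443 = 291.24 Pa.

P ≈ 291.2 Pa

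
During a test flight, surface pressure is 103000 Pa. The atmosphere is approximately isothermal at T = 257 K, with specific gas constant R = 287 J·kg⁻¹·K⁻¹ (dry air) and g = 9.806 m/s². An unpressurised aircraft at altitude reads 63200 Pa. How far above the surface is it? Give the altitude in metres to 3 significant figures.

Scale height: H = RT/g = 287 × 257 / 9.806 = 7521.8 m.
Invert the barometric formula: z = H ln(P₀/P).
P₀/P = 103000/63200 = 1.6297; ln(1.6297) = 0.48840.
z = 7521.8 × 0.48840 = 3673.6 m.

z ≈ 3670 m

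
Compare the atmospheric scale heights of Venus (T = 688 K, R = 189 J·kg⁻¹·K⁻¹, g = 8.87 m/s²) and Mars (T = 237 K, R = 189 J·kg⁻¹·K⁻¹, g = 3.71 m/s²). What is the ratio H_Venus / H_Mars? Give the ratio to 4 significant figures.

H_Venus/H_Mars ≈ 1.214

H = RT/g for each body.
H_Venus = 189 × 688 / 8.87 = 14660 m.
H_Mars = 189 × 237 / 3.71 = 12074 m.
H_Venus/H_Mars = 14660/12074 = 1.2142.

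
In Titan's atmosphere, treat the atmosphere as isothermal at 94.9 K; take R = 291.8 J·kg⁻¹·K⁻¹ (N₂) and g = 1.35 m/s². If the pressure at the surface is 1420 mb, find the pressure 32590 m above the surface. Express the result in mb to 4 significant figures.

Scale height: H = RT/g = 291.8 × 94.9 / 1.35 = 20512 m.
Barometric formula: P = P₀ exp(−z/H).
z/H = 32590/20512 = 1.5888; exp(−1.5888) = 0.20417.
P = 1420 × 0.20417 = 289.92 mb.

P ≈ 289.9 mb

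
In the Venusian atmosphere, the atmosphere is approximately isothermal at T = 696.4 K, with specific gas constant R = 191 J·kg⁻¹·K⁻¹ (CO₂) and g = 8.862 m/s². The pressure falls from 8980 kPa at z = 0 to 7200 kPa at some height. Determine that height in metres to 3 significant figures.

Scale height: H = RT/g = 191 × 696.4 / 8.862 = 15009 m.
Invert the barometric formula: z = H ln(P₀/P).
P₀/P = 8980/7200 = 1.2472; ln(1.2472) = 0.22090.
z = 15009 × 0.22090 = 3315.5 m.

z ≈ 3320 m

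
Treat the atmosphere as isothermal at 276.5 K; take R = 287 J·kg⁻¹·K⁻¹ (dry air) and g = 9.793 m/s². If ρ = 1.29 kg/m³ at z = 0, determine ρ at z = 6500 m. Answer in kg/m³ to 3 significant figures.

ρ ≈ 0.578 kg/m³

Scale height: H = RT/g = 287 × 276.5 / 9.793 = 8103.3 m.
In an isothermal atmosphere, density decays like pressure: ρ = ρ₀ exp(−z/H).
z/H = 6500.0/8103.3 = 0.80214; exp(−0.80214) = 0.44837.
ρ = 1.29 × 0.44837 = 0.57840 kg/m³.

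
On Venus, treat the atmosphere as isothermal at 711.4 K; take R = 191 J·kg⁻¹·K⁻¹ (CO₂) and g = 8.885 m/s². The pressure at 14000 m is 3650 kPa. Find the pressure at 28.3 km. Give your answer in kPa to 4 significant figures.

P ≈ 1433 kPa

Scale height: H = RT/g = 191 × 711.4 / 8.885 = 15293 m.
Between two levels, P₂ = P₁ exp(−Δz/H) with Δz = z₂ − z₁.
Δz = 28300 − 14000 = 14300 m; Δz/H = 14300/15293 = 0.93507.
P₂ = 3650 × exp(−0.93507) = 3650 × 0.39256 = 1432.8 kPa.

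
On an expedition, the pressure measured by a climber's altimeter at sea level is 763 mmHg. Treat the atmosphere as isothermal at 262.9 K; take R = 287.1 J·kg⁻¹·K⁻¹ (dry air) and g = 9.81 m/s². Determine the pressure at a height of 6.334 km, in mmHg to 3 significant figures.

P ≈ 335 mmHg

Scale height: H = RT/g = 287.1 × 262.9 / 9.81 = 7694.0 m.
Barometric formula: P = P₀ exp(−z/H).
z/H = 6334.0/7694.0 = 0.82324; exp(−0.82324) = 0.43901.
P = 763 × 0.43901 = 334.96 mmHg.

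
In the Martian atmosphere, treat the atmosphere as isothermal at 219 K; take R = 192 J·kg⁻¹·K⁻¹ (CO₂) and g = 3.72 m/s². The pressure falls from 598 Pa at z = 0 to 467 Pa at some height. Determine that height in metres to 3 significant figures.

z ≈ 2790 m

Scale height: H = RT/g = 192 × 219 / 3.72 = 11303 m.
Invert the barometric formula: z = H ln(P₀/P).
P₀/P = 598/467 = 1.2805; ln(1.2805) = 0.24725.
z = 11303 × 0.24725 = 2794.7 m.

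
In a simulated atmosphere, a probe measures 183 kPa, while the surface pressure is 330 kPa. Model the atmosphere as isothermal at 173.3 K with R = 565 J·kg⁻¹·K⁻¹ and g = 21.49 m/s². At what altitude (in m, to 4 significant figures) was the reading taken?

Scale height: H = RT/g = 565 × 173.3 / 21.49 = 4556.3 m.
Invert the barometric formula: z = H ln(P₀/P).
P₀/P = 330/183 = 1.8033; ln(1.8033) = 0.58962.
z = 4556.3 × 0.58962 = 2686.5 m.

z ≈ 2686 m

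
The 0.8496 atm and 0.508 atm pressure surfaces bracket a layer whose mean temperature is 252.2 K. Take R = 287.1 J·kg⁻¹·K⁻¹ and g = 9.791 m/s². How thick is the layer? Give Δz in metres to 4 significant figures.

Δz ≈ 3803 m

Hypsometric equation: Δz = (R T̄/g) ln(P₁/P₂).
R T̄/g = 287.1 × 252.2 / 9.791 = 7395.2 m.
ln(0.8496/0.508) = ln(1.6724) = 0.51426.
Δz = 7395.2 × 0.51426 = 3803.1 m.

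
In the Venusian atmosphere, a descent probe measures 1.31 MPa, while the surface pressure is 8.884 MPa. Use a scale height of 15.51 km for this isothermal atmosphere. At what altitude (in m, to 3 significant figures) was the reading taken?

Invert the barometric formula: z = H ln(P₀/P).
P₀/P = 8.884/1.31 = 6.7817; ln(6.7817) = 1.9142.
z = 15510 × 1.9142 = 29689 m.

z ≈ 29700 m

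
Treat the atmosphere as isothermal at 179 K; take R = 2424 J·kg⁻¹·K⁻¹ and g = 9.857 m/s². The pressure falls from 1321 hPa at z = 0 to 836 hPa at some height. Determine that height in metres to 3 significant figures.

z ≈ 20100 m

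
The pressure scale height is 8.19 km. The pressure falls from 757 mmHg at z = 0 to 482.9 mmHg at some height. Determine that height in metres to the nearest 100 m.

Invert the barometric formula: z = H ln(P₀/P).
P₀/P = 757/482.9 = 1.5676; ln(1.5676) = 0.44955.
z = 8190.0 × 0.44955 = 3681.8 m.

z ≈ 3700 m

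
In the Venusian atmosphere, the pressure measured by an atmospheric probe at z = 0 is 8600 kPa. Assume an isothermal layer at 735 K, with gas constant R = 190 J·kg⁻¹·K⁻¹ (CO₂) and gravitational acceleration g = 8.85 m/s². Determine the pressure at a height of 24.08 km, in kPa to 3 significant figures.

Scale height: H = RT/g = 190 × 735 / 8.85 = 15780 m.
Barometric formula: P = P₀ exp(−z/H).
z/H = 24080/15780 = 1.5260; exp(−1.5260) = 0.21740.
P = 8600 × 0.21740 = 1869.6 kPa.

P ≈ 1870 kPa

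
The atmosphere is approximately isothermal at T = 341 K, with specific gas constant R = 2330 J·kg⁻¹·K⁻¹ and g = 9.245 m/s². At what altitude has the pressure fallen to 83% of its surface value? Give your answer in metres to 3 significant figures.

z ≈ 16000 m

Scale height: H = RT/g = 2330 × 341 / 9.245 = 85942 m.
Set P/P₀ = exp(−z/H) = 0.83, so z = −H ln(0.83).
−ln(0.83) = 0.18633; z = 85942 × 0.18633 = 16014 m.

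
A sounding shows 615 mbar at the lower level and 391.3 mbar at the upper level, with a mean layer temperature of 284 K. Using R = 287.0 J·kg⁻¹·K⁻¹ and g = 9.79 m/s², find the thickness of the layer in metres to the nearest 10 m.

Δz ≈ 3760 m

Hypsometric equation: Δz = (R T̄/g) ln(P₁/P₂).
R T̄/g = 287.0 × 284 / 9.79 = 8325.6 m.
ln(615/391.3) = ln(1.5717) = 0.45216.
Δz = 8325.6 × 0.45216 = 3764.5 m.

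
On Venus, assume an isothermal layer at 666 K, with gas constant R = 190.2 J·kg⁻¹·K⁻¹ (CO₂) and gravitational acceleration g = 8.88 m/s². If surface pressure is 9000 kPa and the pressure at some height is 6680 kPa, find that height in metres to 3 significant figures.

Scale height: H = RT/g = 190.2 × 666 / 8.88 = 14265 m.
Invert the barometric formula: z = H ln(P₀/P).
P₀/P = 9000/6680 = 1.3473; ln(1.3473) = 0.29810.
z = 14265 × 0.29810 = 4252.4 m.

z ≈ 4250 m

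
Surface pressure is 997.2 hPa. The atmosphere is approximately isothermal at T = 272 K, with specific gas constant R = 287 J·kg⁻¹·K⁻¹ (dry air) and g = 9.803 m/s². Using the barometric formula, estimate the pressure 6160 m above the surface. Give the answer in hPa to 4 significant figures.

P ≈ 460.1 hPa

Scale height: H = RT/g = 287 × 272 / 9.803 = 7963.3 m.
Barometric formula: P = P₀ exp(−z/H).
z/H = 6160.0/7963.3 = 0.77355; exp(−0.77355) = 0.46137.
P = 997.2 × 0.46137 = 460.08 hPa.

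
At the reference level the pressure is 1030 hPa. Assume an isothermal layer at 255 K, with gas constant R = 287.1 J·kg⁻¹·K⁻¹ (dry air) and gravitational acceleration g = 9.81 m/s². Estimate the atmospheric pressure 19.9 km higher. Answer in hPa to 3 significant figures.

Scale height: H = RT/g = 287.1 × 255 / 9.81 = 7462.8 m.
Barometric formula: P = P₀ exp(−z/H).
z/H = 19900/7462.8 = 2.6666; exp(−2.6666) = 0.069488.
P = 1030 × 0.069488 = 71.573 hPa.

P ≈ 71.6 hPa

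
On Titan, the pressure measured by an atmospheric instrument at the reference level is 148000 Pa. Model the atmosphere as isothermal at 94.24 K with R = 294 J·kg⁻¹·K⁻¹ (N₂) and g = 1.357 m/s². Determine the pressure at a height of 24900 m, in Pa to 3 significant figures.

P ≈ 43700 Pa

Scale height: H = RT/g = 294 × 94.24 / 1.357 = 20418 m.
Barometric formula: P = P₀ exp(−z/H).
z/H = 24900/20418 = 1.2195; exp(−1.2195) = 0.29538.
P = 148000 × 0.29538 = 43716 Pa.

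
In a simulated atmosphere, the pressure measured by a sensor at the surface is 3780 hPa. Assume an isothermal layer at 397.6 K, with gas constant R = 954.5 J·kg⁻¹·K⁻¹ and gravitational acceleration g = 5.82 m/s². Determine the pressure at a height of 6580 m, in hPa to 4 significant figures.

Scale height: H = RT/g = 954.5 × 397.6 / 5.82 = 65208 m.
Barometric formula: P = P₀ exp(−z/H).
z/H = 6580.0/65208 = 0.10091; exp(−0.10091) = 0.90401.
P = 3780 × 0.90401 = 3417.2 hPa.

P ≈ 3417 hPa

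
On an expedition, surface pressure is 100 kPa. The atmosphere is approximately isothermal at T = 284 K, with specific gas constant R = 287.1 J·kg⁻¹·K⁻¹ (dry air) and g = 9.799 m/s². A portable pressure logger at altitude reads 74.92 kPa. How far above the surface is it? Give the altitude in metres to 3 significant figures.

z ≈ 2400 m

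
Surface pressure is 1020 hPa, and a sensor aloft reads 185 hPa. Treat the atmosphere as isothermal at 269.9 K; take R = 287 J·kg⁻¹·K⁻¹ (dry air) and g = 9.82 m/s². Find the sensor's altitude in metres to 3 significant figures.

z ≈ 13500 m

Scale height: H = RT/g = 287 × 269.9 / 9.82 = 7888.1 m.
Invert the barometric formula: z = H ln(P₀/P).
P₀/P = 1020/185 = 5.5135; ln(5.5135) = 1.7072.
z = 7888.1 × 1.7072 = 13467 m.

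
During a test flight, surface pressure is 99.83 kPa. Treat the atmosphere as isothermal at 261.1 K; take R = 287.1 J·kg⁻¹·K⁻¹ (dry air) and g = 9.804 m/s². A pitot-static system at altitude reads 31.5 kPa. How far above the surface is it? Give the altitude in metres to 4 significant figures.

z ≈ 8820 m

Scale height: H = RT/g = 287.1 × 261.1 / 9.804 = 7646.0 m.
Invert the barometric formula: z = H ln(P₀/P).
P₀/P = 99.83/31.5 = 3.1692; ln(3.1692) = 1.1535.
z = 7646.0 × 1.1535 = 8819.7 m.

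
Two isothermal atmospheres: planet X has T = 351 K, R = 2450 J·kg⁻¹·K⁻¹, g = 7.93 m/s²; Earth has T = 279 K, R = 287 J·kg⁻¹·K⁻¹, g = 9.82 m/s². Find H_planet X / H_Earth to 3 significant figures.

H_planet X/H_Earth ≈ 13.3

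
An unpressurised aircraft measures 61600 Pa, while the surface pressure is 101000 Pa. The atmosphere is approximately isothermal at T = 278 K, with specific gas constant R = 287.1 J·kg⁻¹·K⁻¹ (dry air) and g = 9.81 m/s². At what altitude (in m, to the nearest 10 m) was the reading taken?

Scale height: H = RT/g = 287.1 × 278 / 9.81 = 8136.0 m.
Invert the barometric formula: z = H ln(P₀/P).
P₀/P = 101000/61600 = 1.6396; ln(1.6396) = 0.49445.
z = 8136.0 × 0.49445 = 4022.8 m.

z ≈ 4020 m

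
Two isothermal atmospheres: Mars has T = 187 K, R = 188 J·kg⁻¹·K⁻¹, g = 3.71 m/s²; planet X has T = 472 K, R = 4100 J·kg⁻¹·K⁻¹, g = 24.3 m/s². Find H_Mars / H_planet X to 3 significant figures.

H = RT/g for each body.
H_Mars = 188 × 187 / 3.71 = 9476.0 m.
H_planet X = 4100 × 472 / 24.3 = 79638 m.
H_Mars/H_planet X = 9476.0/79638 = 0.11899.

H_Mars/H_planet X ≈ 0.119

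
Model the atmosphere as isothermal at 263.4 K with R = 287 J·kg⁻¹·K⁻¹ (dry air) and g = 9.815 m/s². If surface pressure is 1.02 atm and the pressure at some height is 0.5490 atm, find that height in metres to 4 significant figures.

Scale height: H = RT/g = 287 × 263.4 / 9.815 = 7702.1 m.
Invert the barometric formula: z = H ln(P₀/P).
P₀/P = 1.02/0.5490 = 1.8579; ln(1.8579) = 0.61945.
z = 7702.1 × 0.61945 = 4771.1 m.

z ≈ 4771 m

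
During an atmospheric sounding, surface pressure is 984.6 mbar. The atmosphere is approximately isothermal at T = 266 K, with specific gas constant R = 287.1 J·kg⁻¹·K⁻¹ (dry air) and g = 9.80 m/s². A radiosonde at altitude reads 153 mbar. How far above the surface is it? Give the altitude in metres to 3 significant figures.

z ≈ 14500 m

Scale height: H = RT/g = 287.1 × 266 / 9.80 = 7792.7 m.
Invert the barometric formula: z = H ln(P₀/P).
P₀/P = 984.6/153 = 6.4353; ln(6.4353) = 1.8618.
z = 7792.7 × 1.8618 = 14508 m.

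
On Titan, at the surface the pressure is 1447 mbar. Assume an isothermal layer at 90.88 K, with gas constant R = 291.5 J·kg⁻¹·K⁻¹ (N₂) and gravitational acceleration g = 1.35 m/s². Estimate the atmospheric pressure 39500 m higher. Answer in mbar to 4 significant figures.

P ≈ 193.3 mbar

Scale height: H = RT/g = 291.5 × 90.88 / 1.35 = 19623 m.
Barometric formula: P = P₀ exp(−z/H).
z/H = 39500/19623 = 2.0129; exp(−2.0129) = 0.13360.
P = 1447 × 0.13360 = 193.32 mbar.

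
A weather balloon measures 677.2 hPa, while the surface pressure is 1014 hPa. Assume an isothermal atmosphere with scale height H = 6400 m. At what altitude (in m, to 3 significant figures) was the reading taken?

z ≈ 2580 m

Invert the barometric formula: z = H ln(P₀/P).
P₀/P = 1014/677.2 = 1.4973; ln(1.4973) = 0.40366.
z = 6400.0 × 0.40366 = 2583.4 m.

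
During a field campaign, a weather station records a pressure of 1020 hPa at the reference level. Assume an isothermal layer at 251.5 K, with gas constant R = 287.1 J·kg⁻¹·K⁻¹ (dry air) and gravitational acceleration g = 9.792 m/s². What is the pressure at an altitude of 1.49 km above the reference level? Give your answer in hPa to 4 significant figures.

Scale height: H = RT/g = 287.1 × 251.5 / 9.792 = 7373.9 m.
Barometric formula: P = P₀ exp(−z/H).
z/H = 1490.0/7373.9 = 0.20206; exp(−0.20206) = 0.81705.
P = 1020 × 0.81705 = 833.39 hPa.

P ≈ 833.4 hPa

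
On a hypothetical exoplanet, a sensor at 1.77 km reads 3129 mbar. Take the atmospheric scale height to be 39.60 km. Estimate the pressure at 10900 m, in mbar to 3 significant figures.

Between two levels, P₂ = P₁ exp(−Δz/H) with Δz = z₂ − z₁.
Δz = 10900 − 1770.0 = 9130.0 m; Δz/H = 9130.0/39600 = 0.23056.
P₂ = 3129 × exp(−0.23056) = 3129 × 0.79409 = 2484.7 mbar.

P ≈ 2480 mbar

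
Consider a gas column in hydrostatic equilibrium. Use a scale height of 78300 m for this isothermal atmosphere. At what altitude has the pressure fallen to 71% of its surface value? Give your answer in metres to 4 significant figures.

Set P/P₀ = exp(−z/H) = 0.71, so z = −H ln(0.71).
−ln(0.71) = 0.34249; z = 78300 × 0.34249 = 26817 m.

z ≈ 26820 m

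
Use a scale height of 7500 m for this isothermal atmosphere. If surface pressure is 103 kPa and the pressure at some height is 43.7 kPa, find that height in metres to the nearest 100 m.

z ≈ 6400 m

Invert the barometric formula: z = H ln(P₀/P).
P₀/P = 103/43.7 = 2.3570; ln(2.3570) = 0.85739.
z = 7500.0 × 0.85739 = 6430.4 m.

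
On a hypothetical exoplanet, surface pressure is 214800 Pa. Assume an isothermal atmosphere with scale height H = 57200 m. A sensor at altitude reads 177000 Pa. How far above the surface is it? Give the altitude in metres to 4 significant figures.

z ≈ 11070 m

Invert the barometric formula: z = H ln(P₀/P).
P₀/P = 214800/177000 = 1.2136; ln(1.2136) = 0.19359.
z = 57200 × 0.19359 = 11073 m.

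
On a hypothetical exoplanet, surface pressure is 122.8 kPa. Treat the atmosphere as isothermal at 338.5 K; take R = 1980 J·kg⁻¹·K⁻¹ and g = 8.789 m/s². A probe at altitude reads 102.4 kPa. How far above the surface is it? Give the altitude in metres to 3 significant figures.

Scale height: H = RT/g = 1980 × 338.5 / 8.789 = 76258 m.
Invert the barometric formula: z = H ln(P₀/P).
P₀/P = 122.8/102.4 = 1.1992; ln(1.1992) = 0.18165.
z = 76258 × 0.18165 = 13852 m.

z ≈ 13900 m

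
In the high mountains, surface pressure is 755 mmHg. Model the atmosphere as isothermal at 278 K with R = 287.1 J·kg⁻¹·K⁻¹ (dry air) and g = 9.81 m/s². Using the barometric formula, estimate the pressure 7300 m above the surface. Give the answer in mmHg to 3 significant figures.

P ≈ 308 mmHg

Scale height: H = RT/g = 287.1 × 278 / 9.81 = 8136.0 m.
Barometric formula: P = P₀ exp(−z/H).
z/H = 7300.0/8136.0 = 0.89725; exp(−0.89725) = 0.40769.
P = 755 × 0.40769 = 307.81 mmHg.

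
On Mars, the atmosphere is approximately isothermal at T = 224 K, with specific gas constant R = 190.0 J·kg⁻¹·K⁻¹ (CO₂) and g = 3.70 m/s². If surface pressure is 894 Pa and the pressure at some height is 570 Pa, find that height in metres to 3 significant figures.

Scale height: H = RT/g = 190.0 × 224 / 3.70 = 11503 m.
Invert the barometric formula: z = H ln(P₀/P).
P₀/P = 894/570 = 1.5684; ln(1.5684) = 0.45006.
z = 11503 × 0.45006 = 5177.0 m.

z ≈ 5180 m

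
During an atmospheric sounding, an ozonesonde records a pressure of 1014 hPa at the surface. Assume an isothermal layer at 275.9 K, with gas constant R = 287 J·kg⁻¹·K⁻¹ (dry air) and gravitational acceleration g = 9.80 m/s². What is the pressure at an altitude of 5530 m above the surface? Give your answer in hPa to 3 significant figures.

Scale height: H = RT/g = 287 × 275.9 / 9.80 = 8079.9 m.
Barometric formula: P = P₀ exp(−z/H).
z/H = 5530.0/8079.9 = 0.68441; exp(−0.68441) = 0.50439.
P = 1014 × 0.50439 = 511.45 hPa.

P ≈ 511 hPa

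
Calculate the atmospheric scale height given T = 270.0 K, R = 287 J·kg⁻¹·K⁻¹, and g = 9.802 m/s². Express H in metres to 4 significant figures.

The scale height of an isothermal atmosphere is H = RT/g.
H = 287 × 270.0 / 9.802 = 77490/9.802 = 7905.5 m.

H ≈ 7906 m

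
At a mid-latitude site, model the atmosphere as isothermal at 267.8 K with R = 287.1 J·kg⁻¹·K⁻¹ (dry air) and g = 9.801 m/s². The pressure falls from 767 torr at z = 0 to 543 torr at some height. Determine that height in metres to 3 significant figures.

Scale height: H = RT/g = 287.1 × 267.8 / 9.801 = 7844.6 m.
Invert the barometric formula: z = H ln(P₀/P).
P₀/P = 767/543 = 1.4125; ln(1.4125) = 0.34536.
z = 7844.6 × 0.34536 = 2709.2 m.

z ≈ 2710 m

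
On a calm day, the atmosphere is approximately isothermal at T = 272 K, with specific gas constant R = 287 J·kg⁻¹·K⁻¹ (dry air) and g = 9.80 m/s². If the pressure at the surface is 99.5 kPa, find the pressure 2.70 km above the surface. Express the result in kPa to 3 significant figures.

Scale height: H = RT/g = 287 × 272 / 9.80 = 7965.7 m.
Barometric formula: P = P₀ exp(−z/H).
z/H = 2700.0/7965.7 = 0.33895; exp(−0.33895) = 0.71252.
P = 99.5 × 0.71252 = 70.896 kPa.

P ≈ 70.9 kPa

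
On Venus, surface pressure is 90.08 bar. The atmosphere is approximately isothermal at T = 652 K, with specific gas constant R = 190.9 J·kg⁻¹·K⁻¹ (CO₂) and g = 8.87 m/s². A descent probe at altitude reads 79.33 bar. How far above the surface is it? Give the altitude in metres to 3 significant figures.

Scale height: H = RT/g = 190.9 × 652 / 8.87 = 14032 m.
Invert the barometric formula: z = H ln(P₀/P).
P₀/P = 90.08/79.33 = 1.1355; ln(1.1355) = 0.12707.
z = 14032 × 0.12707 = 1783.0 m.

z ≈ 1780 m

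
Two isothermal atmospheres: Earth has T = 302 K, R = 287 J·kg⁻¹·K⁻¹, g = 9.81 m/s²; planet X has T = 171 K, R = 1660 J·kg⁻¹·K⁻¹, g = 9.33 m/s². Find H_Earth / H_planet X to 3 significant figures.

H_Earth/H_planet X ≈ 0.290

H = RT/g for each body.
H_Earth = 287 × 302 / 9.81 = 8835.3 m.
H_planet X = 1660 × 171 / 9.33 = 30424 m.
H_Earth/H_planet X = 8835.3/30424 = 0.29041.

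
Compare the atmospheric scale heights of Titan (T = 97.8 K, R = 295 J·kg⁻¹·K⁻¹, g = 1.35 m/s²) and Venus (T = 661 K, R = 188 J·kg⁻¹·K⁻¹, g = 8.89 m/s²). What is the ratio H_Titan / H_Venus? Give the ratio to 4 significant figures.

H_Titan/H_Venus ≈ 1.529

H = RT/g for each body.
H_Titan = 295 × 97.8 / 1.35 = 21371 m.
H_Venus = 188 × 661 / 8.89 = 13978 m.
H_Titan/H_Venus = 21371/13978 = 1.5289.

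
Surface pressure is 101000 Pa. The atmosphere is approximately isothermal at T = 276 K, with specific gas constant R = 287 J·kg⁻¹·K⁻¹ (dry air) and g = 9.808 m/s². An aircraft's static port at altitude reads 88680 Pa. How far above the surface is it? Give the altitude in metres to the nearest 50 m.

Scale height: H = RT/g = 287 × 276 / 9.808 = 8076.3 m.
Invert the barometric formula: z = H ln(P₀/P).
P₀/P = 101000/88680 = 1.1389; ln(1.1389) = 0.13006.
z = 8076.3 × 0.13006 = 1050.4 m.

z ≈ 1050 m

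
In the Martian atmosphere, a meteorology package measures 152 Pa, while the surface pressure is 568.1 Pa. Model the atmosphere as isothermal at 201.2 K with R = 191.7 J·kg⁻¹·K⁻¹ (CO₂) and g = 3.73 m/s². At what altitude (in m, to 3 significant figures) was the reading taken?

Scale height: H = RT/g = 191.7 × 201.2 / 3.73 = 10340 m.
Invert the barometric formula: z = H ln(P₀/P).
P₀/P = 568.1/152 = 3.7375; ln(3.7375) = 1.3184.
z = 10340 × 1.3184 = 13632 m.

z ≈ 13600 m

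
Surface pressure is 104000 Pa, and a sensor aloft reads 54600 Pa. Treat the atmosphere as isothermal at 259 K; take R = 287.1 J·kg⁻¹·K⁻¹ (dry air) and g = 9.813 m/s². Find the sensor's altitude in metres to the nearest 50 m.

Scale height: H = RT/g = 287.1 × 259 / 9.813 = 7577.6 m.
Invert the barometric formula: z = H ln(P₀/P).
P₀/P = 104000/54600 = 1.9048; ln(1.9048) = 0.64438.
z = 7577.6 × 0.64438 = 4882.9 m.

z ≈ 4900 m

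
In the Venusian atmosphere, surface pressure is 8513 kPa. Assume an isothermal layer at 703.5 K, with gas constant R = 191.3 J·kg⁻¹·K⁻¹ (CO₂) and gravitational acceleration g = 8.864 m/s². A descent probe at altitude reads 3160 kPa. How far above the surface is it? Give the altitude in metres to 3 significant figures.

Scale height: H = RT/g = 191.3 × 703.5 / 8.864 = 15183 m.
Invert the barometric formula: z = H ln(P₀/P).
P₀/P = 8513/3160 = 2.6940; ln(2.6940) = 0.99103.
z = 15183 × 0.99103 = 15047 m.

z ≈ 15000 m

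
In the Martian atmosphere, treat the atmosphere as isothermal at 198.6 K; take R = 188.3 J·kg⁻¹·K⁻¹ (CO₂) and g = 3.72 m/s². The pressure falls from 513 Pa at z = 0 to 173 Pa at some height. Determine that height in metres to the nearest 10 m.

Scale height: H = RT/g = 188.3 × 198.6 / 3.72 = 10053 m.
Invert the barometric formula: z = H ln(P₀/P).
P₀/P = 513/173 = 2.9653; ln(2.9653) = 1.0870.
z = 10053 × 1.0870 = 10928 m.

z ≈ 10930 m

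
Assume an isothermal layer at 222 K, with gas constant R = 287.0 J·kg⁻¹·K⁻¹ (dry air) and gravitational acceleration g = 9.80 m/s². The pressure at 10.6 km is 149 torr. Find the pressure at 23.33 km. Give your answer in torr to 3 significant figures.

P ≈ 21.0 torr

Scale height: H = RT/g = 287.0 × 222 / 9.80 = 6501.4 m.
Between two levels, P₂ = P₁ exp(−Δz/H) with Δz = z₂ − z₁.
Δz = 23330 − 10600 = 12730 m; Δz/H = 12730/6501.4 = 1.9580.
P₂ = 149 × exp(−1.9580) = 149 × 0.14114 = 21.030 torr.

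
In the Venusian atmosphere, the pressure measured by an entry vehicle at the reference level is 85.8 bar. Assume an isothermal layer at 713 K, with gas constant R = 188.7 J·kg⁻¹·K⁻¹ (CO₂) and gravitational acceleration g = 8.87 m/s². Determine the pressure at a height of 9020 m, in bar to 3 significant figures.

Scale height: H = RT/g = 188.7 × 713 / 8.87 = 15168 m.
Barometric formula: P = P₀ exp(−z/H).
z/H = 9020.0/15168 = 0.59467; exp(−0.59467) = 0.55174.
P = 85.8 × 0.55174 = 47.339 bar.

P ≈ 47.3 bar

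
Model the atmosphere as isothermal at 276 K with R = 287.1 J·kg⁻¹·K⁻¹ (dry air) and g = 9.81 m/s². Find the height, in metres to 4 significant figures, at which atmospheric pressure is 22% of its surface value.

Scale height: H = RT/g = 287.1 × 276 / 9.81 = 8077.4 m.
Set P/P₀ = exp(−z/H) = 0.22, so z = −H ln(0.22).
−ln(0.22) = 1.5141; z = 8077.4 × 1.5141 = 12230 m.

z ≈ 12230 m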